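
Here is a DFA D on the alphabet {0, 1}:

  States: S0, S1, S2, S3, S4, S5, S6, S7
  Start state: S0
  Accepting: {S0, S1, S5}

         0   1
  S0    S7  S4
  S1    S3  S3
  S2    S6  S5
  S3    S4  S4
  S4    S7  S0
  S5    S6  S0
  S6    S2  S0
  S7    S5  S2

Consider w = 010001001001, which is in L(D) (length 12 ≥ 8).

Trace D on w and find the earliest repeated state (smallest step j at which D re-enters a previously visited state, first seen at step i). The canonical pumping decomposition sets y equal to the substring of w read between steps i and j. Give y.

Run of D on w = 0 1 0 0 0 1 0 0 1 0 0 1:
  step 0: S0  (start)
  step 1: S7  (read 0: S0→S7)
  step 2: S2  (read 1: S7→S2)
  step 3: S6  (read 0: S2→S6)
  step 4: S2  (read 0: S6→S2)   ← first repeat (S2 seen earlier)
  step 5: S6  (read 0: S2→S6)
  step 6: S0  (read 1: S6→S0)
  step 7: S7  (read 0: S0→S7)
  step 8: S5  (read 0: S7→S5)
  step 9: S0  (read 1: S5→S0)
  step 10: S7  (read 0: S0→S7)
  step 11: S5  (read 0: S7→S5)
  step 12: S0  (read 1: S5→S0)

So i = 2, j = 4, giving x = w[0:2] = 01, y = w[2:4] = 00, z = w[4:12] = 01001001.
Check: |xy| = 4 ≤ 8 and |y| = 2 ≥ 1. Reading y takes D from S2 back to S2, so every xyⁱz is accepted.
Pumping length from the standard proof: p = 8 (the number of states). The repeated state found above gives |xy| = j ≤ 8 and |y| = j − i ≥ 1.

00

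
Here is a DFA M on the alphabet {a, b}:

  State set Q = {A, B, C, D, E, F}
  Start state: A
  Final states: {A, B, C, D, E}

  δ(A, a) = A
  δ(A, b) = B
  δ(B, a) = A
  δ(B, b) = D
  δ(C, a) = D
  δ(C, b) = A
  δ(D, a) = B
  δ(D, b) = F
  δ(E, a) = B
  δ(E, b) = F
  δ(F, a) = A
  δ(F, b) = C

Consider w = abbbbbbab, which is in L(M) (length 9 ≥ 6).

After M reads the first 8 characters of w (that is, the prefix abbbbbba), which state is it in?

A

Run of M on the first 8 characters of w = a b b b b b b a:
  step 0: A  (start)
  step 1: A  (read a: A→A)
  step 2: B  (read b: A→B)
  step 3: D  (read b: B→D)
  step 4: F  (read b: D→F)
  step 5: C  (read b: F→C)
  step 6: A  (read b: C→A)
  step 7: B  (read b: A→B)
  step 8: A  (read a: B→A)

After reading 8 characters, M is in state A.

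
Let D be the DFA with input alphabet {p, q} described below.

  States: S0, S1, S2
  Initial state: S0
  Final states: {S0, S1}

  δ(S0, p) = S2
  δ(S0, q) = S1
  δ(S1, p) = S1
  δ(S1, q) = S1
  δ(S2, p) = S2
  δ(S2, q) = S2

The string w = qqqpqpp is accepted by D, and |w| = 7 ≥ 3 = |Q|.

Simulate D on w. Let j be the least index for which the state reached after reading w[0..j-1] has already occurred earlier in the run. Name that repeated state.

Run of D on w = q q q p q p p:
  step 0: S0  (start)
  step 1: S1  (read q: S0→S1)
  step 2: S1  (read q: S1→S1)   ← first repeat (S1 seen earlier)
  step 3: S1  (read q: S1→S1)
  step 4: S1  (read p: S1→S1)
  step 5: S1  (read q: S1→S1)
  step 6: S1  (read p: S1→S1)
  step 7: S1  (read p: S1→S1)

The earliest repeat is at step j = 2: D is in S1, which it already visited at step i = 1.
With |Q| = 3, pigeonhole forces a state repeat no later than step 3; the substring read between the first and second visits to that state can be pumped.

S1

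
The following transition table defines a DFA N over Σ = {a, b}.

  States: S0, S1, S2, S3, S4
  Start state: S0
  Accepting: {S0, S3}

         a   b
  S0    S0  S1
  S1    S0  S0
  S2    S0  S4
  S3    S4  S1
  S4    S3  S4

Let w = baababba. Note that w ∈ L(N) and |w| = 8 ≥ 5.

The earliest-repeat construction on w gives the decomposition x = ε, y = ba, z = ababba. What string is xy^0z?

ababba

xy⁰z = xz = ε·ababba = ababba.
Reading y = ba takes N from S0 back to S0, so after x the machine is still in S0, and z then leads to the accepting state S0. Hence ababba ∈ L(N).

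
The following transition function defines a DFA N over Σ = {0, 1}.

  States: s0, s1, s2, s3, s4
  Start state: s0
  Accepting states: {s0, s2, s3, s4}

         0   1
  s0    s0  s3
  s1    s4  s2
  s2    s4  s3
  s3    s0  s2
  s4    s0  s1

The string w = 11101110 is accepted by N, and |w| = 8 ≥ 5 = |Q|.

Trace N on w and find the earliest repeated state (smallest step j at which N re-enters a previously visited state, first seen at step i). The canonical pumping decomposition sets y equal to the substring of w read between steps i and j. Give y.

11

Run of N on w = 1 1 1 0 1 1 1 0:
  step 0: s0  (start)
  step 1: s3  (read 1: s0→s3)
  step 2: s2  (read 1: s3→s2)
  step 3: s3  (read 1: s2→s3)   ← first repeat (s3 seen earlier)
  step 4: s0  (read 0: s3→s0)
  step 5: s3  (read 1: s0→s3)
  step 6: s2  (read 1: s3→s2)
  step 7: s3  (read 1: s2→s3)
  step 8: s0  (read 0: s3→s0)

So i = 1, j = 3, giving x = w[0:1] = 1, y = w[1:3] = 11, z = w[3:8] = 01110.
Check: |xy| = 3 ≤ 5 and |y| = 2 ≥ 1. Reading y takes N from s3 back to s3, so every xyⁱz is accepted.
With |Q| = 5, pigeonhole forces a state repeat no later than step 5; the substring read between the first and second visits to that state can be pumped.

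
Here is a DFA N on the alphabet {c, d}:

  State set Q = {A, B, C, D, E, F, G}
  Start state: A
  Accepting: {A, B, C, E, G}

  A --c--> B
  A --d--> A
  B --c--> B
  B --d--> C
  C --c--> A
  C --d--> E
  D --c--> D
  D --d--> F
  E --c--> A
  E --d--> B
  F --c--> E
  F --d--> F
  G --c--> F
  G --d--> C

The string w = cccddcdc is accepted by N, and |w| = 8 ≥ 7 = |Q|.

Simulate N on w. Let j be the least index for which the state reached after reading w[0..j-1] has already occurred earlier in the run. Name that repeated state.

Run of N on w = c c c d d c d c:
  step 0: A  (start)
  step 1: B  (read c: A→B)
  step 2: B  (read c: B→B)   ← first repeat (B seen earlier)
  step 3: B  (read c: B→B)
  step 4: C  (read d: B→C)
  step 5: E  (read d: C→E)
  step 6: A  (read c: E→A)
  step 7: A  (read d: A→A)
  step 8: B  (read c: A→B)

The earliest repeat is at step j = 2: N is in B, which it already visited at step i = 1.
The DFA has 7 states, so the proof of the pumping lemma guarantees a repeated state among the first 7+1 visited; the segment between the two visits is the pumpable y.

B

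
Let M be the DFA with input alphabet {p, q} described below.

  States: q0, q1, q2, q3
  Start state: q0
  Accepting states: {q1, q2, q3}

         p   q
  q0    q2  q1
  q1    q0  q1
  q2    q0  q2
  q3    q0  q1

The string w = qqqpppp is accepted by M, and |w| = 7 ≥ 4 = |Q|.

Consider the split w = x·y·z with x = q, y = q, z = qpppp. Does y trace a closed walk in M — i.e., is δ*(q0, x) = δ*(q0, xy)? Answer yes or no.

yes

Run of M on the first 2 characters of w = q q:
  step 0: q0  (start)
  step 1: q1  (read q: q0→q1)
  step 2: q1  (read q: q1→q1)

After x (step 1): q1. After xy (step 2): q1.
They match, so y = q drives M around a cycle from q1 back to itself; pumping y any number of times keeps M in q1 before reading z, and xyⁱz ∈ L(M) for every i ≥ 0.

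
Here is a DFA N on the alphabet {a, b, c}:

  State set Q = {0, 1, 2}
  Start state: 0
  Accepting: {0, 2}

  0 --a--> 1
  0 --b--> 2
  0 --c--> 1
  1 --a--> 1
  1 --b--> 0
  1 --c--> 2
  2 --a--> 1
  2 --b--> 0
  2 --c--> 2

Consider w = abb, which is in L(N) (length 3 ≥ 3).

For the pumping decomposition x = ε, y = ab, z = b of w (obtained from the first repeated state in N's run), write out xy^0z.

xy⁰z = xz = ε·b = b.
Reading y = ab takes N from 0 back to 0, so after x the machine is still in 0, and z then leads to the accepting state 2. Hence b ∈ L(N).

b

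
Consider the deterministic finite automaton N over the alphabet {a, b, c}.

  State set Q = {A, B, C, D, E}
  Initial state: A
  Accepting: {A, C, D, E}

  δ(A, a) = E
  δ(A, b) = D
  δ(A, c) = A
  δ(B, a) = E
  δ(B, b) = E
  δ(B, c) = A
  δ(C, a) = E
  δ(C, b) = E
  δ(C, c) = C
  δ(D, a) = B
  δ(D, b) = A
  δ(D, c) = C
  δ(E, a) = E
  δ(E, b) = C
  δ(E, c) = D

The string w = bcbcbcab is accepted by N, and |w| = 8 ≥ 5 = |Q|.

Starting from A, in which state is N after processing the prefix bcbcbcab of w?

C

Run of N on the first 8 characters of w = b c b c b c a b:
  step 0: A  (start)
  step 1: D  (read b: A→D)
  step 2: C  (read c: D→C)
  step 3: E  (read b: C→E)
  step 4: D  (read c: E→D)
  step 5: A  (read b: D→A)
  step 6: A  (read c: A→A)
  step 7: E  (read a: A→E)
  step 8: C  (read b: E→C)

After reading 8 characters, N is in state C.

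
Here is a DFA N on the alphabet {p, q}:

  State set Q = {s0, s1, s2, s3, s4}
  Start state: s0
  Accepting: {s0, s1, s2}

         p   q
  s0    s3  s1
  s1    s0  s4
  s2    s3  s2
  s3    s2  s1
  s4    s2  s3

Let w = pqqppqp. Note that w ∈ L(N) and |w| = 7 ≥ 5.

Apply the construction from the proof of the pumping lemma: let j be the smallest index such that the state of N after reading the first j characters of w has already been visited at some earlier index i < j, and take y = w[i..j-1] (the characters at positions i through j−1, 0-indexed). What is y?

qqpp

Run of N on w = p q q p p q p:
  step 0: s0  (start)
  step 1: s3  (read p: s0→s3)
  step 2: s1  (read q: s3→s1)
  step 3: s4  (read q: s1→s4)
  step 4: s2  (read p: s4→s2)
  step 5: s3  (read p: s2→s3)   ← first repeat (s3 seen earlier)
  step 6: s1  (read q: s3→s1)
  step 7: s0  (read p: s1→s0)

So i = 1, j = 5, giving x = w[0:1] = p, y = w[1:5] = qqpp, z = w[5:7] = qp.
Check: |xy| = 5 ≤ 5 and |y| = 4 ≥ 1. Reading y takes N from s3 back to s3, so every xyⁱz is accepted.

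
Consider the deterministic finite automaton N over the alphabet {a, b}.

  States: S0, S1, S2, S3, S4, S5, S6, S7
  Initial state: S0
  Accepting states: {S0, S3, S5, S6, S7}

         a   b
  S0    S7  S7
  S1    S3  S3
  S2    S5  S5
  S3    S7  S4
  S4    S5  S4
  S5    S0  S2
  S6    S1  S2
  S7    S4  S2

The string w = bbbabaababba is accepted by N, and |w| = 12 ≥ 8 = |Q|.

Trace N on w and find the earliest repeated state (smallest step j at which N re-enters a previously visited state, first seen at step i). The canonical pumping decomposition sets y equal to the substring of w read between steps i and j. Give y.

bbba

State sequence: S0 -b-> S7 -b-> S2 -b-> S5 -a-> S0 -b-> S7 -a-> S4 -a-> S5 -b-> S2 -a-> S5 -b-> S2 -b-> S5 -a-> S0
First repeat at step 4: S0 was already visited.

So i = 0, j = 4, giving x = w[0:0] = ε, y = w[0:4] = bbba, z = w[4:12] = baababba.
Check: |xy| = 4 ≤ 8 and |y| = 4 ≥ 1. Reading y takes N from S0 back to S0, so every xyⁱz is accepted.
The DFA has 8 states, so the proof of the pumping lemma guarantees a repeated state among the first 8+1 visited; the segment between the two visits is the pumpable y.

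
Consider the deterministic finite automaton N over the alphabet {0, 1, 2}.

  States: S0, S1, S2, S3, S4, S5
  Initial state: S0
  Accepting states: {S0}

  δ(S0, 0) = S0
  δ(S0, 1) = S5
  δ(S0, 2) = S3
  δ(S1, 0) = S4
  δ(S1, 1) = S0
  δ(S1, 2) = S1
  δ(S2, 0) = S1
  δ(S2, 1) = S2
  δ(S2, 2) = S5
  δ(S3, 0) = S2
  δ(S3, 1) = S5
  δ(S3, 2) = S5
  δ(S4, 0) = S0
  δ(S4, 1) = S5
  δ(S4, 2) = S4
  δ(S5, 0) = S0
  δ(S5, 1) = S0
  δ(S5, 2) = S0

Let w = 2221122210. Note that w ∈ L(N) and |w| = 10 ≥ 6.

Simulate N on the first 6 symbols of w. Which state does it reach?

Run of N on the first 6 characters of w = 2 2 2 1 1 2:
  step 0: S0  (start)
  step 1: S3  (read 2: S0→S3)
  step 2: S5  (read 2: S3→S5)
  step 3: S0  (read 2: S5→S0)
  step 4: S5  (read 1: S0→S5)
  step 5: S0  (read 1: S5→S0)
  step 6: S3  (read 2: S0→S3)

After reading 6 characters, N is in state S3.

S3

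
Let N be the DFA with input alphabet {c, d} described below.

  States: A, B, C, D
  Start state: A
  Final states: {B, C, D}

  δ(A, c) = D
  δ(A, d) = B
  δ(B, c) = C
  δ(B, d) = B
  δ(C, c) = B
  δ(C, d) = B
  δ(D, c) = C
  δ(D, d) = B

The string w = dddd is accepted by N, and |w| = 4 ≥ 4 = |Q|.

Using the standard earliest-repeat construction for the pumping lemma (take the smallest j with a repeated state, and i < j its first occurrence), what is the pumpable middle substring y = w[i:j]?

d

Run of N on w = d d d d:
  step 0: A  (start)
  step 1: B  (read d: A→B)
  step 2: B  (read d: B→B)   ← first repeat (B seen earlier)
  step 3: B  (read d: B→B)
  step 4: B  (read d: B→B)

So i = 1, j = 2, giving x = w[0:1] = d, y = w[1:2] = d, z = w[2:4] = dd.
Check: |xy| = 2 ≤ 4 and |y| = 1 ≥ 1. Reading y takes N from B back to B, so every xyⁱz is accepted.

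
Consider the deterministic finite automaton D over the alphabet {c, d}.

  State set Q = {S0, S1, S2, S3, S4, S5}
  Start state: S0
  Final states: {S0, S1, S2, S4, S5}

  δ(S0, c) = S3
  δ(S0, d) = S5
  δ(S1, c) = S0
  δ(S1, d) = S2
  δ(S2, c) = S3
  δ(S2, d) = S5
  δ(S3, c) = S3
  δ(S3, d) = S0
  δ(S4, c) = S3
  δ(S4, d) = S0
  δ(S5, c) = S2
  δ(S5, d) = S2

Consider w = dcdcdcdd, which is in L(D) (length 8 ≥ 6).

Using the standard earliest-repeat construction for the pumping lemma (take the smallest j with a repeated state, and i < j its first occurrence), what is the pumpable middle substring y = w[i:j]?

cd

State sequence: S0 -d-> S5 -c-> S2 -d-> S5 -c-> S2 -d-> S5 -c-> S2 -d-> S5 -d-> S2
First repeat at step 3: S5 was already visited.

So i = 1, j = 3, giving x = w[0:1] = d, y = w[1:3] = cd, z = w[3:8] = cdcdd.
Check: |xy| = 3 ≤ 6 and |y| = 2 ≥ 1. Reading y takes D from S5 back to S5, so every xyⁱz is accepted.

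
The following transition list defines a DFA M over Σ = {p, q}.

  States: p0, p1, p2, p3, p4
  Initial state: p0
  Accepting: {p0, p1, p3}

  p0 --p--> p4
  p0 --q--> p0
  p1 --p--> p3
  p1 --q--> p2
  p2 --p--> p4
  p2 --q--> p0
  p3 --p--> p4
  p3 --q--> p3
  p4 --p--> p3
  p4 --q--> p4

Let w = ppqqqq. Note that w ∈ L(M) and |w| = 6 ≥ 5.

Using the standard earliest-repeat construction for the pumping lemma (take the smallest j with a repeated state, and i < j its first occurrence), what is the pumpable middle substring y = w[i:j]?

q

State sequence: p0 -p-> p4 -p-> p3 -q-> p3 -q-> p3 -q-> p3 -q-> p3
First repeat at step 3: p3 was already visited.

So i = 2, j = 3, giving x = w[0:2] = pp, y = w[2:3] = q, z = w[3:6] = qqq.
Check: |xy| = 3 ≤ 5 and |y| = 1 ≥ 1. Reading y takes M from p3 back to p3, so every xyⁱz is accepted.
The DFA has 5 states, so the proof of the pumping lemma guarantees a repeated state among the first 5+1 visited; the segment between the two visits is the pumpable y.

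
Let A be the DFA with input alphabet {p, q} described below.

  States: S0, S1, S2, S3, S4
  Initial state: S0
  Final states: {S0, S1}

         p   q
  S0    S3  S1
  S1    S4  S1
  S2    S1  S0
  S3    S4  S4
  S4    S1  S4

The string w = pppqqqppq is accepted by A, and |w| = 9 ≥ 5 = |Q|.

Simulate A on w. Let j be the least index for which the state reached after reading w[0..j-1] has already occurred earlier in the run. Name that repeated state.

S1

State sequence: S0 -p-> S3 -p-> S4 -p-> S1 -q-> S1 -q-> S1 -q-> S1 -p-> S4 -p-> S1 -q-> S1
First repeat at step 4: S1 was already visited.

The earliest repeat is at step j = 4: A is in S1, which it already visited at step i = 3.
The DFA has 5 states, so the proof of the pumping lemma guarantees a repeated state among the first 5+1 visited; the segment between the two visits is the pumpable y.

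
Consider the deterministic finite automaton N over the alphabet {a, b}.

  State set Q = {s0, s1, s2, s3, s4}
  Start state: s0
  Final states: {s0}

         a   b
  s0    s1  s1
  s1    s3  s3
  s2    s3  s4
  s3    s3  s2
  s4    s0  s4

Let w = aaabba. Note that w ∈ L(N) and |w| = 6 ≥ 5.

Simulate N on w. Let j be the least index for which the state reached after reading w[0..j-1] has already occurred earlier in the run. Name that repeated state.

s3

Run of N on w = a a a b b a:
  step 0: s0  (start)
  step 1: s1  (read a: s0→s1)
  step 2: s3  (read a: s1→s3)
  step 3: s3  (read a: s3→s3)   ← first repeat (s3 seen earlier)
  step 4: s2  (read b: s3→s2)
  step 5: s4  (read b: s2→s4)
  step 6: s0  (read a: s4→s0)

The earliest repeat is at step j = 3: N is in s3, which it already visited at step i = 2.
Since N has 5 states, any run of length ≥ 5 visits 5+1 states, so by pigeonhole some state repeats within the first 5 steps — that repeat gives the pumpable loop.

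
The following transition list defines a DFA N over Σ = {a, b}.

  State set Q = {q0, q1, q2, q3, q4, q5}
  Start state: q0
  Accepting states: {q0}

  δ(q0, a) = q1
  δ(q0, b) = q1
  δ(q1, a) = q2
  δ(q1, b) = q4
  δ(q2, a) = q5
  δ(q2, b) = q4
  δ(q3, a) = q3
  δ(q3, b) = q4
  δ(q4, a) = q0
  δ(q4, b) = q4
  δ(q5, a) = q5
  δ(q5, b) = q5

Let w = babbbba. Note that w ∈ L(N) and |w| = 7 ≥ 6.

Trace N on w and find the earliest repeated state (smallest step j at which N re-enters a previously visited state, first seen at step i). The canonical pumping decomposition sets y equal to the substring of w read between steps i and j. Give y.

State sequence: q0 -b-> q1 -a-> q2 -b-> q4 -b-> q4 -b-> q4 -b-> q4 -a-> q0
First repeat at step 4: q4 was already visited.

So i = 3, j = 4, giving x = w[0:3] = bab, y = w[3:4] = b, z = w[4:7] = bba.
Check: |xy| = 4 ≤ 6 and |y| = 1 ≥ 1. Reading y takes N from q4 back to q4, so every xyⁱz is accepted.

b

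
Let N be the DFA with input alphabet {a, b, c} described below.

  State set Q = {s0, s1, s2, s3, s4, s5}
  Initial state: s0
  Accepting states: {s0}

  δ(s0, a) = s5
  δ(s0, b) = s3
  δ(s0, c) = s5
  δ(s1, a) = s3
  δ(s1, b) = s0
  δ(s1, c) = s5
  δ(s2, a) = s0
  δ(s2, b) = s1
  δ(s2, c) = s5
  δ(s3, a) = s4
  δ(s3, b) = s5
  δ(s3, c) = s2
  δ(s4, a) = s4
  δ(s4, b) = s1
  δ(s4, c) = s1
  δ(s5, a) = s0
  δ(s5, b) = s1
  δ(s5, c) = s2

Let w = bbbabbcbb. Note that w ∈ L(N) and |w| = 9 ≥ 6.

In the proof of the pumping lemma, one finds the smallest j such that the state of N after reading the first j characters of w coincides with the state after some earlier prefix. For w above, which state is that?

s3

Run of N on w = b b b a b b c b b:
  step 0: s0  (start)
  step 1: s3  (read b: s0→s3)
  step 2: s5  (read b: s3→s5)
  step 3: s1  (read b: s5→s1)
  step 4: s3  (read a: s1→s3)   ← first repeat (s3 seen earlier)
  step 5: s5  (read b: s3→s5)
  step 6: s1  (read b: s5→s1)
  step 7: s5  (read c: s1→s5)
  step 8: s1  (read b: s5→s1)
  step 9: s0  (read b: s1→s0)

The earliest repeat is at step j = 4: N is in s3, which it already visited at step i = 1.
The DFA has 6 states, so the proof of the pumping lemma guarantees a repeated state among the first 6+1 visited; the segment between the two visits is the pumpable y.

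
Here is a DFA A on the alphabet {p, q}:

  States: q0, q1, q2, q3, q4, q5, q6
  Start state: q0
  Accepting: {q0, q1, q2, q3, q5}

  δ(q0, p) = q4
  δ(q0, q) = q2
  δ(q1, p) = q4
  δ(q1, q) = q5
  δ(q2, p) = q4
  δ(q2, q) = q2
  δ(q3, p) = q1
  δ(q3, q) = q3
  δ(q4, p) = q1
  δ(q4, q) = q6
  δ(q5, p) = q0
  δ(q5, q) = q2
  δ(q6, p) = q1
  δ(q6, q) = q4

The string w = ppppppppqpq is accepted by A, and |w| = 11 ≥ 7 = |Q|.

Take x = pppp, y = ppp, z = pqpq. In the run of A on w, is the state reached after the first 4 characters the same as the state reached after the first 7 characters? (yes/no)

no

State sequence: q0 -p-> q4 -p-> q1 -p-> q4 -p-> q1 -p-> q4 -p-> q1 -p-> q4

After x (step 4): q1. After xy (step 7): q4.
They differ (q1 ≠ q4), so y is not a cycle from the state after x; this split is not the one the pumping-lemma construction produces, and pumping y need not keep the string in L(A).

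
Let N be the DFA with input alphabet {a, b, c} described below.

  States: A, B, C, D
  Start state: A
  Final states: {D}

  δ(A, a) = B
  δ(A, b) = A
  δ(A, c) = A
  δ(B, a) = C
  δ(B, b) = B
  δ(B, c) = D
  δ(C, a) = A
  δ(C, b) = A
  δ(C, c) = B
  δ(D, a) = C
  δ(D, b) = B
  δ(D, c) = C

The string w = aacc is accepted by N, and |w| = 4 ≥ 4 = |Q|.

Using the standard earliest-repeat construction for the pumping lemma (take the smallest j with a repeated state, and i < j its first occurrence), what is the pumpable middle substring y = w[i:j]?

ac

Run of N on w = a a c c:
  step 0: A  (start)
  step 1: B  (read a: A→B)
  step 2: C  (read a: B→C)
  step 3: B  (read c: C→B)   ← first repeat (B seen earlier)
  step 4: D  (read c: B→D)

So i = 1, j = 3, giving x = w[0:1] = a, y = w[1:3] = ac, z = w[3:4] = c.
Check: |xy| = 3 ≤ 4 and |y| = 2 ≥ 1. Reading y takes N from B back to B, so every xyⁱz is accepted.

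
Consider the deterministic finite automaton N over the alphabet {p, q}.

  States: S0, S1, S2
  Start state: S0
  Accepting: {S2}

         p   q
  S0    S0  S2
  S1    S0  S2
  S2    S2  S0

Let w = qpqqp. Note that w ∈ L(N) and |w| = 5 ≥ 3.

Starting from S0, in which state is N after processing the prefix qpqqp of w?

S2

Run of N on the first 5 characters of w = q p q q p:
  step 0: S0  (start)
  step 1: S2  (read q: S0→S2)
  step 2: S2  (read p: S2→S2)
  step 3: S0  (read q: S2→S0)
  step 4: S2  (read q: S0→S2)
  step 5: S2  (read p: S2→S2)

After reading 5 characters, N is in state S2.
(This kind of state-tracing is the core of the pumping-lemma construction: with 3 states, pigeonhole forces a repeat within the first 3 steps.)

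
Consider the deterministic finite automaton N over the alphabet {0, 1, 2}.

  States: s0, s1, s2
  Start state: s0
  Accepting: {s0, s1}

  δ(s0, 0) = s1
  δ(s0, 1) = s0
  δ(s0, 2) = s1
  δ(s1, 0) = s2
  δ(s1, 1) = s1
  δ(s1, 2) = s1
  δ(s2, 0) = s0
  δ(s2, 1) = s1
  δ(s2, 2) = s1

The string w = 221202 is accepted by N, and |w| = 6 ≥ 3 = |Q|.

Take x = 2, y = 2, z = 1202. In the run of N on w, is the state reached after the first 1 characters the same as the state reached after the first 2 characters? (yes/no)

State sequence: s0 -2-> s1 -2-> s1

After x (step 1): s1. After xy (step 2): s1.
They match, so y = 2 drives N around a cycle from s1 back to itself; pumping y any number of times keeps N in s1 before reading z, and xyⁱz ∈ L(N) for every i ≥ 0.

yes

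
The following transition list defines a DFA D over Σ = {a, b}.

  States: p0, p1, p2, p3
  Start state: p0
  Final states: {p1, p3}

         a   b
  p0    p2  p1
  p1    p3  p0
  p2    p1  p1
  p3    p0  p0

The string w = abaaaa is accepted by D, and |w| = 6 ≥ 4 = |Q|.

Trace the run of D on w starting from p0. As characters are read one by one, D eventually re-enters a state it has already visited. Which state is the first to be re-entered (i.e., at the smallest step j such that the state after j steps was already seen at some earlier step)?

State sequence: p0 -a-> p2 -b-> p1 -a-> p3 -a-> p0 -a-> p2 -a-> p1
First repeat at step 4: p0 was already visited.

The earliest repeat is at step j = 4: D is in p0, which it already visited at step i = 0.

p0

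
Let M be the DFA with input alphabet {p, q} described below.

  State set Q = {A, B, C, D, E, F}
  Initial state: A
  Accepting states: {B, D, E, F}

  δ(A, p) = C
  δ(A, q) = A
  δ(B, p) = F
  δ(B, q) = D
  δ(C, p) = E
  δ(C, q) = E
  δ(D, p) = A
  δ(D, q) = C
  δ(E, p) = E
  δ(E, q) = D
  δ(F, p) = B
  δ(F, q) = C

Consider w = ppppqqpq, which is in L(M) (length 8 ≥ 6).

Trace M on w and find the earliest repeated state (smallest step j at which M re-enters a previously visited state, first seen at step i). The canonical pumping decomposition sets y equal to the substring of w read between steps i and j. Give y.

p

Run of M on w = p p p p q q p q:
  step 0: A  (start)
  step 1: C  (read p: A→C)
  step 2: E  (read p: C→E)
  step 3: E  (read p: E→E)   ← first repeat (E seen earlier)
  step 4: E  (read p: E→E)
  step 5: D  (read q: E→D)
  step 6: C  (read q: D→C)
  step 7: E  (read p: C→E)
  step 8: D  (read q: E→D)

So i = 2, j = 3, giving x = w[0:2] = pp, y = w[2:3] = p, z = w[3:8] = pqqpq.
Check: |xy| = 3 ≤ 6 and |y| = 1 ≥ 1. Reading y takes M from E back to E, so every xyⁱz is accepted.
Pumping length from the standard proof: p = 6 (the number of states). The repeated state found above gives |xy| = j ≤ 6 and |y| = j − i ≥ 1.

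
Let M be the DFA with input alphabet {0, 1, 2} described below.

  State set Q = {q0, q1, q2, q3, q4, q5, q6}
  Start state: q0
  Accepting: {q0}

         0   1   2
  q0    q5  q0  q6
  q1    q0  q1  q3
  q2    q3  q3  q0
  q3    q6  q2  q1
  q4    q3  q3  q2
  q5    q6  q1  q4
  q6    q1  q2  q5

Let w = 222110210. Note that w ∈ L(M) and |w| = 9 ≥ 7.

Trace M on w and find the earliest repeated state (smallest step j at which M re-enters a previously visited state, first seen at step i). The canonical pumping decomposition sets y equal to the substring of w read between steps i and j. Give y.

Run of M on w = 2 2 2 1 1 0 2 1 0:
  step 0: q0  (start)
  step 1: q6  (read 2: q0→q6)
  step 2: q5  (read 2: q6→q5)
  step 3: q4  (read 2: q5→q4)
  step 4: q3  (read 1: q4→q3)
  step 5: q2  (read 1: q3→q2)
  step 6: q3  (read 0: q2→q3)   ← first repeat (q3 seen earlier)
  step 7: q1  (read 2: q3→q1)
  step 8: q1  (read 1: q1→q1)
  step 9: q0  (read 0: q1→q0)

So i = 4, j = 6, giving x = w[0:4] = 2221, y = w[4:6] = 10, z = w[6:9] = 210.
Check: |xy| = 6 ≤ 7 and |y| = 2 ≥ 1. Reading y takes M from q3 back to q3, so every xyⁱz is accepted.

10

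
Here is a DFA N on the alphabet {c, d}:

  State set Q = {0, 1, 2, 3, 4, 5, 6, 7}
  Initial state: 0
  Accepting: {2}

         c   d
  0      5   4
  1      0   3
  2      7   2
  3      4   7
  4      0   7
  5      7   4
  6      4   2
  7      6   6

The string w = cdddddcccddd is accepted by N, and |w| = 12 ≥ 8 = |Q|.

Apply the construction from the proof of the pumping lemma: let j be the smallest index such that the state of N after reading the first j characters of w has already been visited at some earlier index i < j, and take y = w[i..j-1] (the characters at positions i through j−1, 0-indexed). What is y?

State sequence: 0 -c-> 5 -d-> 4 -d-> 7 -d-> 6 -d-> 2 -d-> 2 -c-> 7 -c-> 6 -c-> 4 -d-> 7 -d-> 6 -d-> 2
First repeat at step 6: 2 was already visited.

So i = 5, j = 6, giving x = w[0:5] = cdddd, y = w[5:6] = d, z = w[6:12] = cccddd.
Check: |xy| = 6 ≤ 8 and |y| = 1 ≥ 1. Reading y takes N from 2 back to 2, so every xyⁱz is accepted.
The DFA has 8 states, so the proof of the pumping lemma guarantees a repeated state among the first 8+1 visited; the segment between the two visits is the pumpable y.

d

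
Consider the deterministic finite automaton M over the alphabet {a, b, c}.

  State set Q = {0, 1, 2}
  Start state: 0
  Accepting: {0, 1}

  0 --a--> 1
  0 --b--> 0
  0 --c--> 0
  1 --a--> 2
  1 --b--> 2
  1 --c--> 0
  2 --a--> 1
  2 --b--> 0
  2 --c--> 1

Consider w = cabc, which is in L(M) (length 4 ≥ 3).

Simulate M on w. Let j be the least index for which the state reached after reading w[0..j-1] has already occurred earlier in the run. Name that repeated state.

Run of M on w = c a b c:
  step 0: 0  (start)
  step 1: 0  (read c: 0→0)   ← first repeat (0 seen earlier)
  step 2: 1  (read a: 0→1)
  step 3: 2  (read b: 1→2)
  step 4: 1  (read c: 2→1)

The earliest repeat is at step j = 1: M is in 0, which it already visited at step i = 0.
Pumping length from the standard proof: p = 3 (the number of states). The repeated state found above gives |xy| = j ≤ 3 and |y| = j − i ≥ 1.

0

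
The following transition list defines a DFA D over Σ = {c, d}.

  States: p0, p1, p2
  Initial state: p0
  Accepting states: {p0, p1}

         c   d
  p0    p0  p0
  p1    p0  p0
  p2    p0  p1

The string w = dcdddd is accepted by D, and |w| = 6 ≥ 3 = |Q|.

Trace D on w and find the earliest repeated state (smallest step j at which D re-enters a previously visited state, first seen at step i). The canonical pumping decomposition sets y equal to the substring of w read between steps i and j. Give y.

d

State sequence: p0 -d-> p0 -c-> p0 -d-> p0 -d-> p0 -d-> p0 -d-> p0
First repeat at step 1: p0 was already visited.

So i = 0, j = 1, giving x = w[0:0] = ε, y = w[0:1] = d, z = w[1:6] = cdddd.
Check: |xy| = 1 ≤ 3 and |y| = 1 ≥ 1. Reading y takes D from p0 back to p0, so every xyⁱz is accepted.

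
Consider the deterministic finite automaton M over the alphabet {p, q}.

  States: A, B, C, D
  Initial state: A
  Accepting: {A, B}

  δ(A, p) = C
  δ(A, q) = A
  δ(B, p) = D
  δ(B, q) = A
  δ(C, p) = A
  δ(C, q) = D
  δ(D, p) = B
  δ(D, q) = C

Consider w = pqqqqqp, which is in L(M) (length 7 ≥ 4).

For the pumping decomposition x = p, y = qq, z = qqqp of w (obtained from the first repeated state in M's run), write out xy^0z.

xy⁰z = xz = p·qqqp = pqqqp.
Reading y = qq takes M from C back to C, so after x the machine is still in C, and z then leads to the accepting state B. Hence pqqqp ∈ L(M).

pqqqp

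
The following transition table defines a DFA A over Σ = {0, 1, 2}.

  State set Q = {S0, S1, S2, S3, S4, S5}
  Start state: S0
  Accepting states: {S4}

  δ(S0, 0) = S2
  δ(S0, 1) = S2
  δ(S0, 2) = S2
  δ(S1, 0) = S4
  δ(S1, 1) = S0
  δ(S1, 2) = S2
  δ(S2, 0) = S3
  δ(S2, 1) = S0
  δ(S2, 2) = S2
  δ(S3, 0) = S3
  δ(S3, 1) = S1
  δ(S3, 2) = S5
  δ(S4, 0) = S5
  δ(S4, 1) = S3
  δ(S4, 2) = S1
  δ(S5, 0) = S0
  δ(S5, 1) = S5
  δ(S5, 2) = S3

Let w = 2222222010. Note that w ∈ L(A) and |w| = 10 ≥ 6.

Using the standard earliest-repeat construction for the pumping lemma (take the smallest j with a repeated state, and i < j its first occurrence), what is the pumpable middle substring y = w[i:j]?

State sequence: S0 -2-> S2 -2-> S2 -2-> S2 -2-> S2 -2-> S2 -2-> S2 -2-> S2 -0-> S3 -1-> S1 -0-> S4
First repeat at step 2: S2 was already visited.

So i = 1, j = 2, giving x = w[0:1] = 2, y = w[1:2] = 2, z = w[2:10] = 22222010.
Check: |xy| = 2 ≤ 6 and |y| = 1 ≥ 1. Reading y takes A from S2 back to S2, so every xyⁱz is accepted.

2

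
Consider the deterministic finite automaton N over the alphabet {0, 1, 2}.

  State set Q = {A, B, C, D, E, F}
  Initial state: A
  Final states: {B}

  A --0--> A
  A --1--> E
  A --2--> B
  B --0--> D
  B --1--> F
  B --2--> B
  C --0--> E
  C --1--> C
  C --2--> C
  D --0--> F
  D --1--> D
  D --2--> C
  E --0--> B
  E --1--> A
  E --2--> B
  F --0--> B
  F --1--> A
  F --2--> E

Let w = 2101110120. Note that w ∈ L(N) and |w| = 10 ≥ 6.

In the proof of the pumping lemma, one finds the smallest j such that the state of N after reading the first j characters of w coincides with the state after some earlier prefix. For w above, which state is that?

Run of N on w = 2 1 0 1 1 1 0 1 2 0:
  step 0: A  (start)
  step 1: B  (read 2: A→B)
  step 2: F  (read 1: B→F)
  step 3: B  (read 0: F→B)   ← first repeat (B seen earlier)
  step 4: F  (read 1: B→F)
  step 5: A  (read 1: F→A)
  step 6: E  (read 1: A→E)
  step 7: B  (read 0: E→B)
  step 8: F  (read 1: B→F)
  step 9: E  (read 2: F→E)
  step 10: B  (read 0: E→B)

The earliest repeat is at step j = 3: N is in B, which it already visited at step i = 1.
The DFA has 6 states, so the proof of the pumping lemma guarantees a repeated state among the first 6+1 visited; the segment between the two visits is the pumpable y.

B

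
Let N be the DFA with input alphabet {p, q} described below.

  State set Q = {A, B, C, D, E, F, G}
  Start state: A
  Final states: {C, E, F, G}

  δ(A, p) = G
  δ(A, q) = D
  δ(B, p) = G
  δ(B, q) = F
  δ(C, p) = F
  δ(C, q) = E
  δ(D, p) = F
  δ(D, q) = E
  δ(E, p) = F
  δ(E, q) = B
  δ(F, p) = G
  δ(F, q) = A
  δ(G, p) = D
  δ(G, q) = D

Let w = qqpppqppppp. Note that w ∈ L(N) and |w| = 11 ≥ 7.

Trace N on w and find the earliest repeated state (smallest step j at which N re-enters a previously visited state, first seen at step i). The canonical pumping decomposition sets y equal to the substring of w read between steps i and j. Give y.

qppp

State sequence: A -q-> D -q-> E -p-> F -p-> G -p-> D -q-> E -p-> F -p-> G -p-> D -p-> F -p-> G
First repeat at step 5: D was already visited.

So i = 1, j = 5, giving x = w[0:1] = q, y = w[1:5] = qppp, z = w[5:11] = qppppp.
Check: |xy| = 5 ≤ 7 and |y| = 4 ≥ 1. Reading y takes N from D back to D, so every xyⁱz is accepted.
The DFA has 7 states, so the proof of the pumping lemma guarantees a repeated state among the first 7+1 visited; the segment between the two visits is the pumpable y.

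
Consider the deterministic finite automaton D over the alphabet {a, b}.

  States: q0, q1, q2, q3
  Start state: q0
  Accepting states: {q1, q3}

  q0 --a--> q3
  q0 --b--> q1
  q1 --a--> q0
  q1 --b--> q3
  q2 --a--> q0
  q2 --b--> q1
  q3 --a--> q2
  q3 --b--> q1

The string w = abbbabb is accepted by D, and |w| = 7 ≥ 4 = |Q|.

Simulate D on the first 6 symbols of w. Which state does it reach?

State sequence: q0 -a-> q3 -b-> q1 -b-> q3 -b-> q1 -a-> q0 -b-> q1

After reading 6 characters, D is in state q1.

q1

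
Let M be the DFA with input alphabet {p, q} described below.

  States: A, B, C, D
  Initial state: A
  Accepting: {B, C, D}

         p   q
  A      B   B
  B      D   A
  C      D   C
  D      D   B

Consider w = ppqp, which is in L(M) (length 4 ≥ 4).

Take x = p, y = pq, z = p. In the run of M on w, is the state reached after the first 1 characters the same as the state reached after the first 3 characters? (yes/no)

yes

State sequence: A -p-> B -p-> D -q-> B

After x (step 1): B. After xy (step 3): B.
They match, so y = pq drives M around a cycle from B back to itself; pumping y any number of times keeps M in B before reading z, and xyⁱz ∈ L(M) for every i ≥ 0.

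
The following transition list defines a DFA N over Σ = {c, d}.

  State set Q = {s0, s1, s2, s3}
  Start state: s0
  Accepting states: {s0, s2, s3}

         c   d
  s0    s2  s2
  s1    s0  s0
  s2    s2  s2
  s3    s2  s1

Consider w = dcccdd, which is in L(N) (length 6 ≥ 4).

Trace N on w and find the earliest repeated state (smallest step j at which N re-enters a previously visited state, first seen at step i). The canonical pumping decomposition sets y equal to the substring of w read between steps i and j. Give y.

c

State sequence: s0 -d-> s2 -c-> s2 -c-> s2 -c-> s2 -d-> s2 -d-> s2
First repeat at step 2: s2 was already visited.

So i = 1, j = 2, giving x = w[0:1] = d, y = w[1:2] = c, z = w[2:6] = ccdd.
Check: |xy| = 2 ≤ 4 and |y| = 1 ≥ 1. Reading y takes N from s2 back to s2, so every xyⁱz is accepted.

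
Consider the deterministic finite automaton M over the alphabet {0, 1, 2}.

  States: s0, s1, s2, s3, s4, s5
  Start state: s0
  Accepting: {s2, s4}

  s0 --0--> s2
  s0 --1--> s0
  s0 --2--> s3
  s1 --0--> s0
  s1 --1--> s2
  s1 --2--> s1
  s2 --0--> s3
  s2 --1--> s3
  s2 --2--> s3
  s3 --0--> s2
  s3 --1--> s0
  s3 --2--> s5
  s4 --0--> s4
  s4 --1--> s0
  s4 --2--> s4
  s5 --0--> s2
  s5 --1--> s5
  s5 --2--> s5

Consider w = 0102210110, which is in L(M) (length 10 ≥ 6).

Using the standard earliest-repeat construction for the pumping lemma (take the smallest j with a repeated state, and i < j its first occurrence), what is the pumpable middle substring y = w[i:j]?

10

Run of M on w = 0 1 0 2 2 1 0 1 1 0:
  step 0: s0  (start)
  step 1: s2  (read 0: s0→s2)
  step 2: s3  (read 1: s2→s3)
  step 3: s2  (read 0: s3→s2)   ← first repeat (s2 seen earlier)
  step 4: s3  (read 2: s2→s3)
  step 5: s5  (read 2: s3→s5)
  step 6: s5  (read 1: s5→s5)
  step 7: s2  (read 0: s5→s2)
  step 8: s3  (read 1: s2→s3)
  step 9: s0  (read 1: s3→s0)
  step 10: s2  (read 0: s0→s2)

So i = 1, j = 3, giving x = w[0:1] = 0, y = w[1:3] = 10, z = w[3:10] = 2210110.
Check: |xy| = 3 ≤ 6 and |y| = 2 ≥ 1. Reading y takes M from s2 back to s2, so every xyⁱz is accepted.
Since M has 6 states, any run of length ≥ 6 visits 6+1 states, so by pigeonhole some state repeats within the first 6 steps — that repeat gives the pumpable loop.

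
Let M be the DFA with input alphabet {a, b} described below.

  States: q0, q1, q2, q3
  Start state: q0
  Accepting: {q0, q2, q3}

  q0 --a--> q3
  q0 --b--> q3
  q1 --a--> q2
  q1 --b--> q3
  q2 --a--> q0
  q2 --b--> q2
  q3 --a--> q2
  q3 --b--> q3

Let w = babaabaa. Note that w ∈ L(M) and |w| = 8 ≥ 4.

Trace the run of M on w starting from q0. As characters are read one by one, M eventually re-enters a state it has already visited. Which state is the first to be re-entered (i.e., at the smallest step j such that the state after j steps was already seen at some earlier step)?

q2

State sequence: q0 -b-> q3 -a-> q2 -b-> q2 -a-> q0 -a-> q3 -b-> q3 -a-> q2 -a-> q0
First repeat at step 3: q2 was already visited.

The earliest repeat is at step j = 3: M is in q2, which it already visited at step i = 2.
With |Q| = 4, pigeonhole forces a state repeat no later than step 4; the substring read between the first and second visits to that state can be pumped.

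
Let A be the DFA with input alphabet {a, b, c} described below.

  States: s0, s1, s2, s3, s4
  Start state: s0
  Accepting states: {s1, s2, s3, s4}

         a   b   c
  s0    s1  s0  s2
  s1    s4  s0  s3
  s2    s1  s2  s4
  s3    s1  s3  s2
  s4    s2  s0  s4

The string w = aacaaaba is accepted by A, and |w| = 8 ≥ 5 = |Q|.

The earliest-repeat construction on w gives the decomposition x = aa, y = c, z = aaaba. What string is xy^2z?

xy^2z = aa·c·c·aaaba = aaccaaaba.
Reading y = c takes A from s4 back to s4, so after x·y·y the machine is still in s4, and z then leads to the accepting state s1. Hence aaccaaaba ∈ L(A).

aaccaaaba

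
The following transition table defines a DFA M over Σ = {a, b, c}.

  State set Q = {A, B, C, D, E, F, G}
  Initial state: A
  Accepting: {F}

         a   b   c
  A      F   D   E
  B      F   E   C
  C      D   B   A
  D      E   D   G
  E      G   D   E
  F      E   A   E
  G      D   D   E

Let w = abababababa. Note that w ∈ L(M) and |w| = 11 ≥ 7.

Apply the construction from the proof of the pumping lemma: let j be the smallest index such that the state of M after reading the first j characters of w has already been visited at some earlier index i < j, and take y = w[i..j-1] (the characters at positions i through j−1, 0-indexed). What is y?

Run of M on w = a b a b a b a b a b a:
  step 0: A  (start)
  step 1: F  (read a: A→F)
  step 2: A  (read b: F→A)   ← first repeat (A seen earlier)
  step 3: F  (read a: A→F)
  step 4: A  (read b: F→A)
  step 5: F  (read a: A→F)
  step 6: A  (read b: F→A)
  step 7: F  (read a: A→F)
  step 8: A  (read b: F→A)
  step 9: F  (read a: A→F)
  step 10: A  (read b: F→A)
  step 11: F  (read a: A→F)

So i = 0, j = 2, giving x = w[0:0] = ε, y = w[0:2] = ab, z = w[2:11] = ababababa.
Check: |xy| = 2 ≤ 7 and |y| = 2 ≥ 1. Reading y takes M from A back to A, so every xyⁱz is accepted.

ab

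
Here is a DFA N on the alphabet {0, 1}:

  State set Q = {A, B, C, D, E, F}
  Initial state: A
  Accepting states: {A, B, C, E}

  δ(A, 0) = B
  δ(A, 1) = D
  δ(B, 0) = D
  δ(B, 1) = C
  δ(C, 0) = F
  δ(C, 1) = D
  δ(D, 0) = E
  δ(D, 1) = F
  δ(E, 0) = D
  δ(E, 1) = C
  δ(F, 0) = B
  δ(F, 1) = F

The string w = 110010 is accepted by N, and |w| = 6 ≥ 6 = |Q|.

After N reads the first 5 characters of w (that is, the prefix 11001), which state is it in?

State sequence: A -1-> D -1-> F -0-> B -0-> D -1-> F

After reading 5 characters, N is in state F.

F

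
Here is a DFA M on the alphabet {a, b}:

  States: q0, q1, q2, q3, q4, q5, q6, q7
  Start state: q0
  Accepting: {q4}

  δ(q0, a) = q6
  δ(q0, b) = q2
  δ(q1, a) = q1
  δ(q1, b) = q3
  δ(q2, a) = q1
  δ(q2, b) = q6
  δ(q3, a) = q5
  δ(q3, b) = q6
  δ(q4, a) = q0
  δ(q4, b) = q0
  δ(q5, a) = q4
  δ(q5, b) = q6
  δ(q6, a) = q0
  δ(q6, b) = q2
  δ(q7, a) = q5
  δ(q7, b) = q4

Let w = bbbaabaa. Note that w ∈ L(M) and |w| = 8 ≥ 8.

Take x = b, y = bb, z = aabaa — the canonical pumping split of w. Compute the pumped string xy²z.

bbbbbaabaa

xy^2z = b·bb·bb·aabaa = bbbbbaabaa.
Reading y = bb takes M from q2 back to q2, so after x·y·y the machine is still in q2, and z then leads to the accepting state q4. Hence bbbbbaabaa ∈ L(M).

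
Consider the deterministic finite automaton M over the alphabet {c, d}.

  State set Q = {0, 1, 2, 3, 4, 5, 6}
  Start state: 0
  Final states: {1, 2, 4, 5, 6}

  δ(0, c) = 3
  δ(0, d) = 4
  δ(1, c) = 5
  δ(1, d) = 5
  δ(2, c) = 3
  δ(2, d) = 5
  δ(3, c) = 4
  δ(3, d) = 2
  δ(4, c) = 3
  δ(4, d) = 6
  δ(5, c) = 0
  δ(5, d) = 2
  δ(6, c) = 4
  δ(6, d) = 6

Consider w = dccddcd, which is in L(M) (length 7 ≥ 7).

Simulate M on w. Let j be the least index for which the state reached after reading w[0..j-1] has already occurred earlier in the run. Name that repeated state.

4

Run of M on w = d c c d d c d:
  step 0: 0  (start)
  step 1: 4  (read d: 0→4)
  step 2: 3  (read c: 4→3)
  step 3: 4  (read c: 3→4)   ← first repeat (4 seen earlier)
  step 4: 6  (read d: 4→6)
  step 5: 6  (read d: 6→6)
  step 6: 4  (read c: 6→4)
  step 7: 6  (read d: 4→6)

The earliest repeat is at step j = 3: M is in 4, which it already visited at step i = 1.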